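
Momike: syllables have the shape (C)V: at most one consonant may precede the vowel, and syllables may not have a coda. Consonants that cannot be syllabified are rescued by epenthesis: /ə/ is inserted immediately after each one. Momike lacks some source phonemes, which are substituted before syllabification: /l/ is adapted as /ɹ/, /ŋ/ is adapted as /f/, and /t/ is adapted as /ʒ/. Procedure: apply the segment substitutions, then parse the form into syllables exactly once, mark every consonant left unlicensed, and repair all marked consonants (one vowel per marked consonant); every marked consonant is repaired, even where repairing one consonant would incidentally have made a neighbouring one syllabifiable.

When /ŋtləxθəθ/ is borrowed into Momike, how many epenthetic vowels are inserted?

4

After substitution the input is /fʒɹəxθəθ/.
The unsyllabifiable consonants are /f/, /ʒ/, /x/, /θ/; each receives one epenthetic vowel.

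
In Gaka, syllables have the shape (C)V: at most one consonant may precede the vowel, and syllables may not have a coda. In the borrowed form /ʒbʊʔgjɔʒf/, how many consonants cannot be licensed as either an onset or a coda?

Under (C)V, the unsyllabifiable consonants are /ʒ/, /ʔ/, /g/, /ʒ/, /f/ (no codas are permitted; onsets are limited to one consonant).

5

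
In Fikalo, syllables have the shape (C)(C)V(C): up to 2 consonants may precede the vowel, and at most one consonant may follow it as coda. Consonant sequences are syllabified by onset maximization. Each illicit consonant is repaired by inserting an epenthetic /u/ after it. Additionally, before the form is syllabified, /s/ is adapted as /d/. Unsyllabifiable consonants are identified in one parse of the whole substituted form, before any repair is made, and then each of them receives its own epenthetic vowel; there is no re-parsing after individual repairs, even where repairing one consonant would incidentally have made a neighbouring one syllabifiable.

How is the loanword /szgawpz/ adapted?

Substitution: /s/ → /d/, giving /dzgawpz/.
Under (C)(C)V(C), the unsyllabifiable consonants are /d/, /p/, /z/ (at most one coda consonant is licensed; onsets may contain at most 2 consonants).
Each unlicensed consonant becomes the onset of a new syllable: /d/ → /du/, /p/ → /pu/, /z/ → /zu/.

duzgawpuzu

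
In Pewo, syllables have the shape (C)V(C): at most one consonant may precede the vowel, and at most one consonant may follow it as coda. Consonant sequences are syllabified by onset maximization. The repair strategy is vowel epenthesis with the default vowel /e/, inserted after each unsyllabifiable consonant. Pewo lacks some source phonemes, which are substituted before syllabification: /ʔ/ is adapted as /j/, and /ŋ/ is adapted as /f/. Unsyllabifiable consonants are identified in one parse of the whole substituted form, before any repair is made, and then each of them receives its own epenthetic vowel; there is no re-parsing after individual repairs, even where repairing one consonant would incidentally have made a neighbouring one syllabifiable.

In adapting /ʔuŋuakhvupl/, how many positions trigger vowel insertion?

After substitution the input is /jufuakhvupl/.
The unsyllabifiable consonants are /h/, /l/; each receives one epenthetic vowel.

2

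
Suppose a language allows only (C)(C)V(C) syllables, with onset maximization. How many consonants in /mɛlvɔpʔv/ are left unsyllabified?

The consonants /ʔ/, /v/ cannot be parsed into a legal (C)(C)V(C) syllable (at most one coda consonant is licensed; onsets may contain at most 2 consonants).

2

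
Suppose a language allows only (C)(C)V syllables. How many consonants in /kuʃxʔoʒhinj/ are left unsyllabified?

The consonants /ʃ/, /n/, /j/ cannot be parsed into a legal (C)(C)V syllable (no codas are permitted; onsets may contain at most 2 consonants).

3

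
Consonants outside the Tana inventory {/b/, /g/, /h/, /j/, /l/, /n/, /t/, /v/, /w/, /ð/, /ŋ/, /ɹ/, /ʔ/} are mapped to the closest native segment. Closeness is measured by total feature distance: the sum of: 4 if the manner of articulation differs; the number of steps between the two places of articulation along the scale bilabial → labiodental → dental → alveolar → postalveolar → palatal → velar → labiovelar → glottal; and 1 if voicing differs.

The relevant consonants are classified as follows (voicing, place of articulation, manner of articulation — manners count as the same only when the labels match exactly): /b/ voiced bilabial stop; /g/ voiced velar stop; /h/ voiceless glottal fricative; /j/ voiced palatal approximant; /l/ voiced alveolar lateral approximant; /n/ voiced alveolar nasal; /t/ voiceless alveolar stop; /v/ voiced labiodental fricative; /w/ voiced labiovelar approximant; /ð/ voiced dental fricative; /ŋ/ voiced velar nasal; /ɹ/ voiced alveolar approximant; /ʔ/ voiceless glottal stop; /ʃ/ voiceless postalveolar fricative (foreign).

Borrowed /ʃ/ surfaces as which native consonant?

/ð/ is closest: same manner (fricative), place distance 2 (postalveolar→dental), voicing differs (+1); total 3. Next closest is /h/ at distance 4.

ð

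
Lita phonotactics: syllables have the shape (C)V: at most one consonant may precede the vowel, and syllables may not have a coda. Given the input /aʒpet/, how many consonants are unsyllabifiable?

Under (C)V, the unsyllabifiable consonants are /ʒ/, /t/ (no codas are permitted; onsets are limited to one consonant).

2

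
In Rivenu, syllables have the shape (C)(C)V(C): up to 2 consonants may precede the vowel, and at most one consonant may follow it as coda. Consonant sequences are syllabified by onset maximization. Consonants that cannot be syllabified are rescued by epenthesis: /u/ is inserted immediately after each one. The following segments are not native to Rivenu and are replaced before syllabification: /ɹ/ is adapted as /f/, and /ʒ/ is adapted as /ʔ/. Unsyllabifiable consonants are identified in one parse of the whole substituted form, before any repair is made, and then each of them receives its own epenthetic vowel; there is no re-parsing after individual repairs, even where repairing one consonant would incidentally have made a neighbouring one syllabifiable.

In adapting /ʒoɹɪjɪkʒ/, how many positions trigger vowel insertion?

1

After substitution the input is /ʔofɪjɪkʔ/.
The unsyllabifiable consonants are /ʔ/; each receives one epenthetic vowel.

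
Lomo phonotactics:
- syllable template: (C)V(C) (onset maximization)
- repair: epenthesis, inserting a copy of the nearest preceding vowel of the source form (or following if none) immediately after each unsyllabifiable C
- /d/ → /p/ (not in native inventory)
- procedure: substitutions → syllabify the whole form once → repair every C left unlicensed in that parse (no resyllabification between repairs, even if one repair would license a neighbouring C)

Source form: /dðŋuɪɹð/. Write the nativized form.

puðuŋuɪɹðɪ

Substitution: /d/ → /p/, giving /pðŋuɪɹð/.
The consonants /p/, /ð/, /ð/ cannot be parsed into a legal (C)V(C) syllable (at most one coda consonant is licensed; onsets are limited to one consonant).
Inserting the epenthetic vowel yields /p/ → /pu/, /ð/ → /ðu/, /ð/ → /ðɪ/.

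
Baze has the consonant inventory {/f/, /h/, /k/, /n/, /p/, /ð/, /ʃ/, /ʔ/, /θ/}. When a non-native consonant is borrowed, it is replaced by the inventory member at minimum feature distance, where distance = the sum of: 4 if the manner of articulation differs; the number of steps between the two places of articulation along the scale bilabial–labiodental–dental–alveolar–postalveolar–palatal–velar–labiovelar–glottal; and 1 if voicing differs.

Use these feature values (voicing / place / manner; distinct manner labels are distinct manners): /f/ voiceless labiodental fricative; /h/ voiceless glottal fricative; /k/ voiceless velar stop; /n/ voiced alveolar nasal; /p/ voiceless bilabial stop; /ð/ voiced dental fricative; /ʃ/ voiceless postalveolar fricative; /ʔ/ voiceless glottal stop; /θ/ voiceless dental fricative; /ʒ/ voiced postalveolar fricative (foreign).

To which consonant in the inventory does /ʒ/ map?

/ʃ/ is closest: same manner (fricative), place distance 0 (postalveolar→postalveolar), voicing differs (+1); total 1. Next closest is /ð/ at distance 2.

ʃ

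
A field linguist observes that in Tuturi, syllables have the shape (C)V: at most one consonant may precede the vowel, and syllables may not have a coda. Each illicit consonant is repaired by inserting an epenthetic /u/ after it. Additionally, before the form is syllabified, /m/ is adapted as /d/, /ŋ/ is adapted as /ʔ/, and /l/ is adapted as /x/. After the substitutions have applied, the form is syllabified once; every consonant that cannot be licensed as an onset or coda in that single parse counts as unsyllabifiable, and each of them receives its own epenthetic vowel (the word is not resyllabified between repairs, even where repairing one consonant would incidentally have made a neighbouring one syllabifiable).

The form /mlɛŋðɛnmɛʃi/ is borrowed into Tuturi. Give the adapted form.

duxɛʔuðɛnudɛʃi

Substitution: /m/ → /d/, /l/ → /x/, /ŋ/ → /ʔ/, giving /dxɛʔðɛndɛʃi/.
Syllabifying with onset maximization leaves /d/, /ʔ/, /n/ stranded (no codas are permitted; onsets are limited to one consonant).
Each unlicensed consonant becomes the onset of a new syllable: /d/ → /du/, /ʔ/ → /ʔu/, /n/ → /nu/.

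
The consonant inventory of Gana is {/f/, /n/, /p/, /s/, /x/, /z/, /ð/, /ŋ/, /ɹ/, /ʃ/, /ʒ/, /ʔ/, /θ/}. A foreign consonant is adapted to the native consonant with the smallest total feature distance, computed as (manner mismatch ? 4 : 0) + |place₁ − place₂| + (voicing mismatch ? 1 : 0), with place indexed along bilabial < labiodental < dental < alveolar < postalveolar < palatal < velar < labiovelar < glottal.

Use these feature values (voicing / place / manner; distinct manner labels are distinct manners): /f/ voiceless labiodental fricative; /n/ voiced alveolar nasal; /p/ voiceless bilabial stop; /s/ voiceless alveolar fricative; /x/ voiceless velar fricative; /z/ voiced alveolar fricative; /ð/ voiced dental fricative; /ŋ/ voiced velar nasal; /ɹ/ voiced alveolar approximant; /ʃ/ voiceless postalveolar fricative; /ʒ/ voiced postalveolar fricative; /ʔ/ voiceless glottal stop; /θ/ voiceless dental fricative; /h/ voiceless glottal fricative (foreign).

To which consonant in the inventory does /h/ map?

/x/ is closest: same manner (fricative), place distance 2 (glottal→velar), same voicing; total 2. Next closest is /ʃ/ at distance 4.

x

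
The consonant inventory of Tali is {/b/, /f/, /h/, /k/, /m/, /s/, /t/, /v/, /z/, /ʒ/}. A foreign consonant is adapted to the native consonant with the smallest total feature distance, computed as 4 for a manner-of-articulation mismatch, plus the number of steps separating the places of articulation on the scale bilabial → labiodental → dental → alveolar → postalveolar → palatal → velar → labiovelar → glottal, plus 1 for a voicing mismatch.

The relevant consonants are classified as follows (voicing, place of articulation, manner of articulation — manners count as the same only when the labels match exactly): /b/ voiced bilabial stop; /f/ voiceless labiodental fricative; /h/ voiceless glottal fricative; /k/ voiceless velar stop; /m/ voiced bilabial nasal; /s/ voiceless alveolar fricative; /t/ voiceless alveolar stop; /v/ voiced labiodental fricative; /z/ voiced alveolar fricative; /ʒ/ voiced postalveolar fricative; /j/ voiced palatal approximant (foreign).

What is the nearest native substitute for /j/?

/ʒ/ is closest: manner differs (approximant→fricative, +4), place distance 1 (palatal→postalveolar), same voicing; total 5. Next closest is /k/ at distance 6.

ʒ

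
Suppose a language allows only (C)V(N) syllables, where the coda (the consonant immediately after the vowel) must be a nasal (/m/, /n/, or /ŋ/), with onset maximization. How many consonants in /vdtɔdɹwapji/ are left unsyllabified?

5

Under (C)V(N), the unsyllabifiable consonants are /v/, /d/, /d/, /ɹ/, /p/ (only a nasal (/m/, /n/, or /ŋ/) is licensed in coda position; onsets are limited to one consonant).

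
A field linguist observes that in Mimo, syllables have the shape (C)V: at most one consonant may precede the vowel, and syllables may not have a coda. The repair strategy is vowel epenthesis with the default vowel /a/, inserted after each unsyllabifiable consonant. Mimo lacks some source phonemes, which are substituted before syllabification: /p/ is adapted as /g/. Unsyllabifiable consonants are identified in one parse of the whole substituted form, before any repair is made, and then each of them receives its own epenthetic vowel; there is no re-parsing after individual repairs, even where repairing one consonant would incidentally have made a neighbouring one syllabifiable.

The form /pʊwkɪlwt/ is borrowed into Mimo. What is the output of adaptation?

Substitution: /p/ → /g/, giving /gʊwkɪlwt/.
The consonants /w/, /l/, /w/, /t/ cannot be parsed into a legal (C)V syllable (no codas are permitted; onsets are limited to one consonant).
Epenthesis after each stranded consonant: /w/ → /wa/, /l/ → /la/, /w/ → /wa/, /t/ → /ta/.

gʊwakɪlawata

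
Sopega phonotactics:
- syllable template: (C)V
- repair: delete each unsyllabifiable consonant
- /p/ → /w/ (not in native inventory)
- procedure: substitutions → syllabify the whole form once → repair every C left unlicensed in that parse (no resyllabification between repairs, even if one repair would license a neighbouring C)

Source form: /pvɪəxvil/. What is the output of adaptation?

Substitution: /p/ → /w/, giving /wvɪəxvil/.
Under (C)V, the unsyllabifiable consonants are /w/, /x/, /l/ (no codas are permitted; onsets are limited to one consonant).
Deletion applies to /w/, /x/, /l/.

vɪəvi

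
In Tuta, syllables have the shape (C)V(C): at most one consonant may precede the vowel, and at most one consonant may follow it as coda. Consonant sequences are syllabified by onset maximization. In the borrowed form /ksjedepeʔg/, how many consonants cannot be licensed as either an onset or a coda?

Under (C)V(C), the unsyllabifiable consonants are /k/, /s/, /g/ (at most one coda consonant is licensed; onsets are limited to one consonant).

3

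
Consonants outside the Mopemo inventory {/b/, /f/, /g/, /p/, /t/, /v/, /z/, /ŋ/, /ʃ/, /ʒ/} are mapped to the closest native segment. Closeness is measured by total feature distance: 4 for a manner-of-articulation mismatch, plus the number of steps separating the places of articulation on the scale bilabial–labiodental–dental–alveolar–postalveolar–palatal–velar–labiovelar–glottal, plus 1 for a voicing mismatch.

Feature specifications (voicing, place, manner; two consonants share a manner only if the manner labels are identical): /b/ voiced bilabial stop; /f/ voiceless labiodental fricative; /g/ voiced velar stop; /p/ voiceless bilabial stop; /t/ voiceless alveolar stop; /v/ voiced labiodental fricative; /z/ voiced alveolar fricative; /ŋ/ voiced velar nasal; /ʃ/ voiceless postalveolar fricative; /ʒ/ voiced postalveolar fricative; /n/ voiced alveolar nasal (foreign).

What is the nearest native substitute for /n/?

/ŋ/ is closest: same manner (nasal), place distance 3 (alveolar→velar), same voicing; total 3. Next closest is /z/ at distance 4.

ŋ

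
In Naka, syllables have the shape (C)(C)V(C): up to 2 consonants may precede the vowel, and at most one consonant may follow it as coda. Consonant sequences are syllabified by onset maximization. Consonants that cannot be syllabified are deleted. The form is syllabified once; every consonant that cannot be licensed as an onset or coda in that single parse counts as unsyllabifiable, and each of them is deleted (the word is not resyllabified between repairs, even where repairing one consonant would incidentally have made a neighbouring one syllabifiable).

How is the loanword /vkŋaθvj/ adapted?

kŋaθ

Under (C)(C)V(C), the unsyllabifiable consonants are /v/, /v/, /j/ (at most one coda consonant is licensed; onsets may contain at most 2 consonants).
Deleting the stranded consonants removes /v/, /v/, /j/.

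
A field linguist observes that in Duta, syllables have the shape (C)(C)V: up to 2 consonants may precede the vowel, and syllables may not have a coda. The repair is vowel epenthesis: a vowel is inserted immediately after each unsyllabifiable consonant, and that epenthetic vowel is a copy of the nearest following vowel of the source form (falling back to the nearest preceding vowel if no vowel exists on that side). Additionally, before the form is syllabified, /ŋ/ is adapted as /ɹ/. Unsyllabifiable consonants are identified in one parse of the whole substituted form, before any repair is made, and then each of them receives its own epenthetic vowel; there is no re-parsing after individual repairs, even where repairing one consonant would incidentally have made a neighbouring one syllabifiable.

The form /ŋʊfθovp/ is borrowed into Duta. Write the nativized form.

ɹʊfθovopo

Substitution: /ŋ/ → /ɹ/, giving /ɹʊfθovp/.
Syllabifying with onset maximization leaves /v/, /p/ stranded (no codas are permitted; onsets may contain at most 2 consonants).
Epenthesis after each stranded consonant: /v/ → /vo/, /p/ → /po/.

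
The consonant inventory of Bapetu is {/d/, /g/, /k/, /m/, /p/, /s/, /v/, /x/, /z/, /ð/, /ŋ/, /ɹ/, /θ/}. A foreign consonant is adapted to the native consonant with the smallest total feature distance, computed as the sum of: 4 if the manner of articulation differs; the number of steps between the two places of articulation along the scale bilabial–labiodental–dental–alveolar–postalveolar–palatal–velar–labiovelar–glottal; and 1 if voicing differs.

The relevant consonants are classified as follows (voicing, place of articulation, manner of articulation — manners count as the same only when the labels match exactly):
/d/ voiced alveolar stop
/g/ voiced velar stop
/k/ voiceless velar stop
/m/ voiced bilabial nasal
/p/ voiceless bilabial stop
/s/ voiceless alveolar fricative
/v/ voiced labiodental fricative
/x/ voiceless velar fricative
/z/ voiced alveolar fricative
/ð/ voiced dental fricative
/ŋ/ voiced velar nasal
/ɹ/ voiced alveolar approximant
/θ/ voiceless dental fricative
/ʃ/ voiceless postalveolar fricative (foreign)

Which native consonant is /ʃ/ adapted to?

/s/ is closest: same manner (fricative), place distance 1 (postalveolar→alveolar), same voicing; total 1. Next closest is /x/ at distance 2.

s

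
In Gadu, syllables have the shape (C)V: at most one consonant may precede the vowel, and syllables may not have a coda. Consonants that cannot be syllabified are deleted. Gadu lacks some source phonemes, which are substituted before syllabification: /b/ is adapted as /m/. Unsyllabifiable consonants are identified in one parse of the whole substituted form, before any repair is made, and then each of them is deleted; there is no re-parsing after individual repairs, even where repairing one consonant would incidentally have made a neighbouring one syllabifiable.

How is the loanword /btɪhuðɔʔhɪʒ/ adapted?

Substitution: /b/ → /m/, giving /mtɪhuðɔʔhɪʒ/.
The consonants /m/, /ʔ/, /ʒ/ cannot be parsed into a legal (C)V syllable (no codas are permitted; onsets are limited to one consonant).
Each unlicensed consonant is deleted: /m/, /ʔ/, /ʒ/.

tɪhuðɔhɪ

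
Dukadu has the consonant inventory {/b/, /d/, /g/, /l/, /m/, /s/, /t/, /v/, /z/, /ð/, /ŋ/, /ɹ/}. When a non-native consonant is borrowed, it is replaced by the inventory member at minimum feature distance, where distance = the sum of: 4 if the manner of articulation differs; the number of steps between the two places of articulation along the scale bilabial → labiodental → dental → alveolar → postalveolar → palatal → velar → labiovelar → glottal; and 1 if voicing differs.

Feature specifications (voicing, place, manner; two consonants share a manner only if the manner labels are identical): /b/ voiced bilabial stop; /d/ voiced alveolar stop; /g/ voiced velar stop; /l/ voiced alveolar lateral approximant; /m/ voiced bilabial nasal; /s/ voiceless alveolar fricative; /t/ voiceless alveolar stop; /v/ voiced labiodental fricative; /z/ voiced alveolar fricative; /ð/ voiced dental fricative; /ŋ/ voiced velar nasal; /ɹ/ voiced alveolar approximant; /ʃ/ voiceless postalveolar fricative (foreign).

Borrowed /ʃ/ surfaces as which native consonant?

/s/ is closest: same manner (fricative), place distance 1 (postalveolar→alveolar), same voicing; total 1. Next closest is /z/ at distance 2.

s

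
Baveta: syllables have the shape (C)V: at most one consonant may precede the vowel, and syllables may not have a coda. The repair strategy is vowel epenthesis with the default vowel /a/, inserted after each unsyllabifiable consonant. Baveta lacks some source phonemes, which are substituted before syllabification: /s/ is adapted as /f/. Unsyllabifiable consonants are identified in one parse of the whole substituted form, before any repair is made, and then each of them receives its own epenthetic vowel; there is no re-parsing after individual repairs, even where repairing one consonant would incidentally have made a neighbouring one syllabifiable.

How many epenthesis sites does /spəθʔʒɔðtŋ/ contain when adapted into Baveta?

6

After substitution the input is /fpəθʔʒɔðtŋ/.
The unsyllabifiable consonants are /f/, /θ/, /ʔ/, /ð/, /t/, /ŋ/; each receives one epenthetic vowel.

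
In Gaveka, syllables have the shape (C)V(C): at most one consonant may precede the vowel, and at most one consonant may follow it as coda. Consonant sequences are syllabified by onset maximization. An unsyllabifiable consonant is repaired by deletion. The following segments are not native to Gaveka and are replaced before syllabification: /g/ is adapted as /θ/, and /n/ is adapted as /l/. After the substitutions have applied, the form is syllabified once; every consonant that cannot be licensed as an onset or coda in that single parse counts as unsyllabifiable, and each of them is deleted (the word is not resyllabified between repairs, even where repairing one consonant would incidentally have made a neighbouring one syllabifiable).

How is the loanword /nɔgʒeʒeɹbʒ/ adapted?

lɔθʒeʒeɹ

Substitution: /n/ → /l/, /g/ → /θ/, giving /lɔθʒeʒeɹbʒ/.
The consonants /b/, /ʒ/ cannot be parsed into a legal (C)V(C) syllable (at most one coda consonant is licensed; onsets are limited to one consonant).
Deleting the stranded consonants removes /b/, /ʒ/.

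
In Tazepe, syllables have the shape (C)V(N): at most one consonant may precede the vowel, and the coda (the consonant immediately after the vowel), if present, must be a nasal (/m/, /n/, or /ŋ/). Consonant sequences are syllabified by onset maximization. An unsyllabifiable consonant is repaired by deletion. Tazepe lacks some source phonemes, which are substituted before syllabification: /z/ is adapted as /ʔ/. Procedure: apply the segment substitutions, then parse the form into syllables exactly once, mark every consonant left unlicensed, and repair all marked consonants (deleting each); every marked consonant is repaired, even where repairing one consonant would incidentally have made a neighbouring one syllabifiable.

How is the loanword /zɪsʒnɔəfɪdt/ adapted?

Substitution: /z/ → /ʔ/, giving /ʔɪsʒnɔəfɪdt/.
The consonants /s/, /ʒ/, /d/, /t/ cannot be parsed into a legal (C)V(N) syllable (only a nasal (/m/, /n/, or /ŋ/) is licensed in coda position; onsets are limited to one consonant).
Deletion applies to /s/, /ʒ/, /d/, /t/.

ʔɪnɔəfɪ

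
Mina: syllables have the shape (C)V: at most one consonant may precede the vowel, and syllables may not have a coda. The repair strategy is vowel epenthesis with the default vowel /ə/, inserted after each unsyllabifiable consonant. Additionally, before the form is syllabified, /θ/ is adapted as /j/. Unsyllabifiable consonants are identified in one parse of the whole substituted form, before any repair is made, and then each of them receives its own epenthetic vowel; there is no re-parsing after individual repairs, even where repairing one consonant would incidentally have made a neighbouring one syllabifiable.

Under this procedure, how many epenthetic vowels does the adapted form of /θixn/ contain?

After substitution the input is /jixn/.
The unsyllabifiable consonants are /x/, /n/; each receives one epenthetic vowel.

2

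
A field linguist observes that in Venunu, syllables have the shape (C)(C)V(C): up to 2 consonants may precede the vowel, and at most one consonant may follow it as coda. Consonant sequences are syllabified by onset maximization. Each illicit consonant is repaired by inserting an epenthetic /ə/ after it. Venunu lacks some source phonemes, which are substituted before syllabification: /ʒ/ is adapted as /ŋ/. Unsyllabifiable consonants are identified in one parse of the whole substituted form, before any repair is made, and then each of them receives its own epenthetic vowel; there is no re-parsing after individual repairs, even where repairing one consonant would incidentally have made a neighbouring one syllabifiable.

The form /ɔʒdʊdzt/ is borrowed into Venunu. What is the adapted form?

ɔŋdʊdzətə

Substitution: /ʒ/ → /ŋ/, giving /ɔŋdʊdzt/.
Under (C)(C)V(C), the unsyllabifiable consonants are /z/, /t/ (at most one coda consonant is licensed; onsets may contain at most 2 consonants).
Epenthesis after each stranded consonant: /z/ → /zə/, /t/ → /tə/.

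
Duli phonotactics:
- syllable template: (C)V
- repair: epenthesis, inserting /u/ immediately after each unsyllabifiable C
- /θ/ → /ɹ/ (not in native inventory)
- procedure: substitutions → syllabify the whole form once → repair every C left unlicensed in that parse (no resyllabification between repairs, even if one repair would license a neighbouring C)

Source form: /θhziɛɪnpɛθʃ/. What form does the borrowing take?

Substitution: /θ/ → /ɹ/, giving /ɹhziɛɪnpɛɹʃ/.
The consonants /ɹ/, /h/, /n/, /ɹ/, /ʃ/ cannot be parsed into a legal (C)V syllable (no codas are permitted; onsets are limited to one consonant).
Inserting the epenthetic vowel yields /ɹ/ → /ɹu/, /h/ → /hu/, /n/ → /nu/, /ɹ/ → /ɹu/, /ʃ/ → /ʃu/.

ɹuhuziɛɪnupɛɹuʃu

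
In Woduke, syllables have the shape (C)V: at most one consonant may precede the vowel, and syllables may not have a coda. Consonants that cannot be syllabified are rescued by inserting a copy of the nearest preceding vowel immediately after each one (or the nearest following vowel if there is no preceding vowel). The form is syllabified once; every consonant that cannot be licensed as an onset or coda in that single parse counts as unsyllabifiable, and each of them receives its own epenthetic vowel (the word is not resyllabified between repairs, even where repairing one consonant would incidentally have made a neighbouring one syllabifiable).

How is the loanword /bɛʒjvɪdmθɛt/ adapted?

The consonants /ʒ/, /j/, /d/, /m/, /t/ cannot be parsed into a legal (C)V syllable (no codas are permitted; onsets are limited to one consonant).
Inserting the epenthetic vowel yields /ʒ/ → /ʒɛ/, /j/ → /jɛ/, /d/ → /dɪ/, /m/ → /mɪ/, /t/ → /tɛ/.

bɛʒɛjɛvɪdɪmɪθɛtɛ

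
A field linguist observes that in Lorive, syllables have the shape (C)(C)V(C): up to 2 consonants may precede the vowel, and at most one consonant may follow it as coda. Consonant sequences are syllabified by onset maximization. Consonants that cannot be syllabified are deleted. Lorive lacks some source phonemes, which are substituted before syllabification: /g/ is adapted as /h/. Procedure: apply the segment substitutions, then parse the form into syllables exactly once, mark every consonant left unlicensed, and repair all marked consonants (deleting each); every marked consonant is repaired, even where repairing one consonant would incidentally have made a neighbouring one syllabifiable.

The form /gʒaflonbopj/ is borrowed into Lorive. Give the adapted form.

Substitution: /g/ → /h/, giving /hʒaflonbopj/.
Syllabifying with onset maximization leaves /j/ stranded (at most one coda consonant is licensed; onsets may contain at most 2 consonants).
Each unlicensed consonant is deleted: /j/.

hʒaflonbop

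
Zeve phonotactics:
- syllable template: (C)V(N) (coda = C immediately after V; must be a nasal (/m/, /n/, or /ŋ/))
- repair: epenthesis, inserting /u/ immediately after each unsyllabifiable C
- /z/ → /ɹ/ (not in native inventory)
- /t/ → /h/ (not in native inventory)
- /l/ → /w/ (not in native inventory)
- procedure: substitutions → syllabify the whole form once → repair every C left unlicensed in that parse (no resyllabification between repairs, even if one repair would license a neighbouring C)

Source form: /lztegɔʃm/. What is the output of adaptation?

Substitution: /l/ → /w/, /z/ → /ɹ/, /t/ → /h/, giving /wɹhegɔʃm/.
Under (C)V(N), the unsyllabifiable consonants are /w/, /ɹ/, /ʃ/, /m/ (only a nasal (/m/, /n/, or /ŋ/) is licensed in coda position; onsets are limited to one consonant).
Each unlicensed consonant becomes the onset of a new syllable: /w/ → /wu/, /ɹ/ → /ɹu/, /ʃ/ → /ʃu/, /m/ → /mu/.

wuɹuhegɔʃumu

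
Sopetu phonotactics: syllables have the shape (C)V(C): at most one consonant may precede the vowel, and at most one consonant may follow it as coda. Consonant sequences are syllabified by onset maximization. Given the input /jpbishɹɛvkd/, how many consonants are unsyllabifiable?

5

Syllabifying with onset maximization leaves /j/, /p/, /h/, /k/, /d/ stranded (at most one coda consonant is licensed; onsets are limited to one consonant).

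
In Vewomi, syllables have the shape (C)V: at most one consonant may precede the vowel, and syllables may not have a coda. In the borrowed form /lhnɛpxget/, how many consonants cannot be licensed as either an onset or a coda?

Under (C)V, the unsyllabifiable consonants are /l/, /h/, /p/, /x/, /t/ (no codas are permitted; onsets are limited to one consonant).

5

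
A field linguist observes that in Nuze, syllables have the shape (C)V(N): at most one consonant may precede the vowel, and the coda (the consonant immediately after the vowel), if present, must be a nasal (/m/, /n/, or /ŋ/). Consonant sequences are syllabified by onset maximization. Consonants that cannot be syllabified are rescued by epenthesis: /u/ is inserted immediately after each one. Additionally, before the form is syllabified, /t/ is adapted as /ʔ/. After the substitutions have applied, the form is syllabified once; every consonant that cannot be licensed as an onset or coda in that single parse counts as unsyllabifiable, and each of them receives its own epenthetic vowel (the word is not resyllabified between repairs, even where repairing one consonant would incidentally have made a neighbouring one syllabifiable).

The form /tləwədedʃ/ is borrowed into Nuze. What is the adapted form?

ʔuləwədeduʃu

Substitution: /t/ → /ʔ/, giving /ʔləwədedʃ/.
Syllabifying with onset maximization leaves /ʔ/, /d/, /ʃ/ stranded (only a nasal (/m/, /n/, or /ŋ/) is licensed in coda position; onsets are limited to one consonant).
Inserting the epenthetic vowel yields /ʔ/ → /ʔu/, /d/ → /du/, /ʃ/ → /ʃu/.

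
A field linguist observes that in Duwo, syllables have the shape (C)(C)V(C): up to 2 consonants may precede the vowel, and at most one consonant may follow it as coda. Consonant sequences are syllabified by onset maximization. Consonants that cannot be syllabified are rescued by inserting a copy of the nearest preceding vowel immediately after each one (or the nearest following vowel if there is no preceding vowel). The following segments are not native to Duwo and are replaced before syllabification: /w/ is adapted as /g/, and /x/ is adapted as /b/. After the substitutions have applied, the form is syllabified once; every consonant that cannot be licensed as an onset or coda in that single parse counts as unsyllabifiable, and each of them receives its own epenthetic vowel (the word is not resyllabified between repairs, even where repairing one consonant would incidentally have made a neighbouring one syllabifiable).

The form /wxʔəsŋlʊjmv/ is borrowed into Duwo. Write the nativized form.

gəbʔəsŋlʊjmʊvʊ

Substitution: /w/ → /g/, /x/ → /b/, giving /gbʔəsŋlʊjmv/.
Under (C)(C)V(C), the unsyllabifiable consonants are /g/, /m/, /v/ (at most one coda consonant is licensed; onsets may contain at most 2 consonants).
Each unlicensed consonant becomes the onset of a new syllable: /g/ → /gə/, /m/ → /mʊ/, /v/ → /vʊ/.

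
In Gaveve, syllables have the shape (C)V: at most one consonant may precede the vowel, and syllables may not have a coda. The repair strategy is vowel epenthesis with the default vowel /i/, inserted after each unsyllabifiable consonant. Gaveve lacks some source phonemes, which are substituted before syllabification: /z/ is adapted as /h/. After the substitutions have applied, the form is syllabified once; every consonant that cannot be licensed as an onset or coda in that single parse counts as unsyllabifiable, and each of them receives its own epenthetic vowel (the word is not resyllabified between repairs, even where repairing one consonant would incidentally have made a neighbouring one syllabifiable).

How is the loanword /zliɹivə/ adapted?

Substitution: /z/ → /h/, giving /hliɹivə/.
Syllabifying with onset maximization leaves /h/ stranded (no codas are permitted; onsets are limited to one consonant).
Epenthesis after each stranded consonant: /h/ → /hi/.

hiliɹivə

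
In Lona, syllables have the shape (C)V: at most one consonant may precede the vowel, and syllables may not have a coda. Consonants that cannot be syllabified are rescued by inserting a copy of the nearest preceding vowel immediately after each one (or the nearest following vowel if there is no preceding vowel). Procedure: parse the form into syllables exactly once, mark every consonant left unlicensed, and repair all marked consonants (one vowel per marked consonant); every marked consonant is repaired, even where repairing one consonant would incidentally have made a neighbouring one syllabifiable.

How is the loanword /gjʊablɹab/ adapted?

gʊjʊabalaɹaba

The consonants /g/, /b/, /l/, /b/ cannot be parsed into a legal (C)V syllable (no codas are permitted; onsets are limited to one consonant).
Epenthesis after each stranded consonant: /g/ → /gʊ/, /b/ → /ba/, /l/ → /la/, /b/ → /ba/.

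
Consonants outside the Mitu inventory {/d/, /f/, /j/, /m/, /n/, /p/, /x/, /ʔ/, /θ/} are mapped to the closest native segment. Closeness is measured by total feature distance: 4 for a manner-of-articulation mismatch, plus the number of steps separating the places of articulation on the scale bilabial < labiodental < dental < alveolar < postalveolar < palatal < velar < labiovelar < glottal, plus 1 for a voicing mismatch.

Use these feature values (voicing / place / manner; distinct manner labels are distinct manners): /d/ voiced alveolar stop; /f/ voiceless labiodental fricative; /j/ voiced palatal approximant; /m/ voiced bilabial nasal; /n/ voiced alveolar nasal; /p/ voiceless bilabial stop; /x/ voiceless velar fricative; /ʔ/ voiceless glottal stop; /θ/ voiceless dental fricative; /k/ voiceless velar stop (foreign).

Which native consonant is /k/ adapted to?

/ʔ/ is closest: same manner (stop), place distance 2 (velar→glottal), same voicing; total 2. Next closest is /d/ at distance 4.

ʔ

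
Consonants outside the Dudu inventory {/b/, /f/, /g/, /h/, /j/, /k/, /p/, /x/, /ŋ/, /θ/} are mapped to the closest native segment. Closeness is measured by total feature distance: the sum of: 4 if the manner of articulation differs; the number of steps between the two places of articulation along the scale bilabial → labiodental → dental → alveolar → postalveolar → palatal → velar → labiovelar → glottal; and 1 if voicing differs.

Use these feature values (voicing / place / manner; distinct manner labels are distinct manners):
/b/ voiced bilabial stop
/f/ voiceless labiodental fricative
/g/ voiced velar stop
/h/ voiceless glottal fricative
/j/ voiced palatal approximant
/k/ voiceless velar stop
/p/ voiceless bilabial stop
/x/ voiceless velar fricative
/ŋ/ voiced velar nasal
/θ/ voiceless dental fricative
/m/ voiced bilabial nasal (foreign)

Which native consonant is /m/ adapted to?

/b/ is closest: manner differs (nasal→stop, +4), place distance 0 (bilabial→bilabial), same voicing; total 4. Next closest is /p/ at distance 5.

b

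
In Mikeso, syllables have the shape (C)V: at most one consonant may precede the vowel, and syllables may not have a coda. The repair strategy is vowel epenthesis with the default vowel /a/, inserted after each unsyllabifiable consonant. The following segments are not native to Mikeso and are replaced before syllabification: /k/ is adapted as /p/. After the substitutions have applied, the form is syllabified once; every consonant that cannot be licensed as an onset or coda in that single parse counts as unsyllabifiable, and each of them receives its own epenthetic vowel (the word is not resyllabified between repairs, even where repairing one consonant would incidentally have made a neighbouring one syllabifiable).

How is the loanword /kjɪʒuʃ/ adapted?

Substitution: /k/ → /p/, giving /pjɪʒuʃ/.
Under (C)V, the unsyllabifiable consonants are /p/, /ʃ/ (no codas are permitted; onsets are limited to one consonant).
Epenthesis after each stranded consonant: /p/ → /pa/, /ʃ/ → /ʃa/.

pajɪʒuʃa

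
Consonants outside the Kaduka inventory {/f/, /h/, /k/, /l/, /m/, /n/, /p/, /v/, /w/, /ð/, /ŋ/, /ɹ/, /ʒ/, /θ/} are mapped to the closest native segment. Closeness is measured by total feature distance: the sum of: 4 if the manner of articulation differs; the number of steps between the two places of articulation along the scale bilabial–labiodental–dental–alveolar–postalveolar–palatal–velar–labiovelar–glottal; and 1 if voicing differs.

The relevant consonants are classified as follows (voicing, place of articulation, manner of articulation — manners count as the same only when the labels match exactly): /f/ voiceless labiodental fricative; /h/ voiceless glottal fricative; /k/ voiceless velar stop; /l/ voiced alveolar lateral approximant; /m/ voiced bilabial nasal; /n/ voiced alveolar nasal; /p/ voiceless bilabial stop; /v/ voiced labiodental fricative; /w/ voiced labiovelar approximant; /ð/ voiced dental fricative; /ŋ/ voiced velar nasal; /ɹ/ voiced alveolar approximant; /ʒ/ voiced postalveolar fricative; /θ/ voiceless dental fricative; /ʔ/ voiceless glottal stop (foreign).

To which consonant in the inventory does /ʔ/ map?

/k/ is closest: same manner (stop), place distance 2 (glottal→velar), same voicing; total 2. Next closest is /h/ at distance 4.

k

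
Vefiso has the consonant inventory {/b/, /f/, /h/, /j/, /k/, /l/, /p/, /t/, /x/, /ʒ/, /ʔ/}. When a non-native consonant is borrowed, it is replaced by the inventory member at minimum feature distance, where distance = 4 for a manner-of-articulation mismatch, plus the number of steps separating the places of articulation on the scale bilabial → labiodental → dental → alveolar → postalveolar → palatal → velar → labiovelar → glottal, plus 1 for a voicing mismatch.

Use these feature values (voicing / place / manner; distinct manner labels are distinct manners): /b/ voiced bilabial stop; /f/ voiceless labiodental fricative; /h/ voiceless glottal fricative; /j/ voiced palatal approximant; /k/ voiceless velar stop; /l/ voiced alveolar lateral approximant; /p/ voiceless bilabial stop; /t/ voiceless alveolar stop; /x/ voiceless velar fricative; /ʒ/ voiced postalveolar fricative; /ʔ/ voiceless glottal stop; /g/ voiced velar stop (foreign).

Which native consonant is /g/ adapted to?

/k/ is closest: same manner (stop), place distance 0 (velar→velar), voicing differs (+1); total 1. Next closest is /ʔ/ at distance 3.

k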